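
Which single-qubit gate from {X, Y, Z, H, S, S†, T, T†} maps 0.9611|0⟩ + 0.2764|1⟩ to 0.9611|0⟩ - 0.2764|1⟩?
Z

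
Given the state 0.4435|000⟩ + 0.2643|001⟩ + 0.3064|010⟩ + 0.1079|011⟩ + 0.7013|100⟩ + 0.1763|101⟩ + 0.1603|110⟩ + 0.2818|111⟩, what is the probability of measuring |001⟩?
0.06985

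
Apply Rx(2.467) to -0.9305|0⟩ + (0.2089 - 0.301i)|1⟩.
(-0.592 - 0.1971i)|0⟩ + (0.06913 + 0.7785i)|1⟩

Rx(2.467) = [[cos(θ/2), −i·sin(θ/2)], [−i·sin(θ/2), cos(θ/2)]]; θ = 2.467, cos(θ/2) ≈ 0.330937, sin(θ/2) ≈ 0.943653.
With a = amp(|0⟩) = -0.9305 and b = amp(|1⟩) = (0.2089 - 0.301i):
new amp(|0⟩) = (0.330937)·a + (-0.943653i)·b = (-0.592 - 0.1971i)
new amp(|1⟩) = (-0.943653i)·a + (0.330937)·b = (0.06913 + 0.7785i)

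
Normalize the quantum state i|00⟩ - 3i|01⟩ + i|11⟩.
0.3015i|00⟩ - 0.9045i|01⟩ + 0.3015i|11⟩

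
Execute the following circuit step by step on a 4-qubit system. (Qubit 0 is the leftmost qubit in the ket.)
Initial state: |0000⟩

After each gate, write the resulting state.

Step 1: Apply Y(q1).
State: i|0100⟩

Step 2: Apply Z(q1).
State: -i|0100⟩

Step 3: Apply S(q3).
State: -i|0100⟩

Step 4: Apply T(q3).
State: -i|0100⟩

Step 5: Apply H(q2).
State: -(1/√2)i|0100⟩ - (1/√2)i|0110⟩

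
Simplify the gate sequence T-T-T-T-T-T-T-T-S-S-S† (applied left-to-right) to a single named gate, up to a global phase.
S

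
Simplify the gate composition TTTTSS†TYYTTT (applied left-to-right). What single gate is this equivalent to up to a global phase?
I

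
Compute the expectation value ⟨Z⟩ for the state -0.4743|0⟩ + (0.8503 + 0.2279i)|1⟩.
-0.55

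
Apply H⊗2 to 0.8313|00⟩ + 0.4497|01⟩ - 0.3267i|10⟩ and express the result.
(0.6405 - 0.1634i)|00⟩ + (0.1908 - 0.1634i)|01⟩ + (0.6405 + 0.1634i)|10⟩ + (0.1908 + 0.1634i)|11⟩

H⊗2 gives amp(|y⟩) = (1/2) Σ_x (−1)^(x·y) amp(|x⟩), where x·y is the number of positions in which both x and y have a 1.
|00⟩: (0.8313 + 0.4497 - 0.3267i)/2 = (0.6405 - 0.1634i)
|01⟩: (0.8313 - 0.4497 - 0.3267i)/2 = (0.1908 - 0.1634i)
|10⟩: (0.8313 + 0.4497 + 0.3267i)/2 = (0.6405 + 0.1634i)
|11⟩: (0.8313 - 0.4497 + 0.3267i)/2 = (0.1908 + 0.1634i)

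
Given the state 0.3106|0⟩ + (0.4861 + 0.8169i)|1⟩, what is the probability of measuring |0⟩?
0.09647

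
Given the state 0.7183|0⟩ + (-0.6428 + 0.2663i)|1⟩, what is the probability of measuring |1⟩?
0.4841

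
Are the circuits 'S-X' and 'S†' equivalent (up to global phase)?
No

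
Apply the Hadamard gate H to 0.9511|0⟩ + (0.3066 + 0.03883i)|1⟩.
(0.8893 + 0.02746i)|0⟩ + (0.4557 - 0.02746i)|1⟩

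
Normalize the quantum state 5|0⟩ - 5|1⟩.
1/√2|0⟩ - 1/√2|1⟩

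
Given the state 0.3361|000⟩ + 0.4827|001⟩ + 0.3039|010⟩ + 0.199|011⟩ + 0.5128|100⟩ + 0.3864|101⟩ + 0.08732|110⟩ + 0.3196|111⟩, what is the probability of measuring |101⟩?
0.1493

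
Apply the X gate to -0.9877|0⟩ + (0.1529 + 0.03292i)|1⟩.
(0.1529 + 0.03292i)|0⟩ - 0.9877|1⟩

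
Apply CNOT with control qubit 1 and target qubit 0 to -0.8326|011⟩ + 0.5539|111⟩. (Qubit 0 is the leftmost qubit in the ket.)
0.5539|011⟩ - 0.8326|111⟩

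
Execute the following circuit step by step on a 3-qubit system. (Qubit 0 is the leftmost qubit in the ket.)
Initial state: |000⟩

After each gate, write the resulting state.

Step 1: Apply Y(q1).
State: i|010⟩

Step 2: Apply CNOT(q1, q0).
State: i|110⟩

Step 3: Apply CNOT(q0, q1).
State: i|100⟩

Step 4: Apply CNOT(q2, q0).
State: i|100⟩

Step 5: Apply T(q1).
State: i|100⟩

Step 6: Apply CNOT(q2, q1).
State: i|100⟩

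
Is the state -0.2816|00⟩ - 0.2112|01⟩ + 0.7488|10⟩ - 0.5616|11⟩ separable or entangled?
Entangled

Writing the state as a|00⟩ + b|01⟩ + c|10⟩ + d|11⟩, it is a product state iff ad − bc = 0.
Here (a, b, c, d) = (-0.2816, -0.2112, 0.7488, -0.5616): ad − bc = (-0.2816)(-0.5616) − (-0.2112)(0.7488) = 0.3163 ≠ 0, so the state is entangled.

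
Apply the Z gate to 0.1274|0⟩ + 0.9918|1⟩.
0.1274|0⟩ - 0.9918|1⟩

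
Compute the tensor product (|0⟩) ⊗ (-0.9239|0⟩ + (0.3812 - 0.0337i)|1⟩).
-0.9239|00⟩ + (0.3812 - 0.0337i)|01⟩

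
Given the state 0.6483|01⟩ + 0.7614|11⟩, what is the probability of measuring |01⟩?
0.4203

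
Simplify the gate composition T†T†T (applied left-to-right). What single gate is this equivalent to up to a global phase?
T†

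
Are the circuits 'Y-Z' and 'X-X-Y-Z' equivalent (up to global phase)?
Yes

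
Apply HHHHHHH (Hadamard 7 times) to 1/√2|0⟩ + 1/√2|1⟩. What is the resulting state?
|0⟩

H² = I, so H^7 = H: a single Hadamard. With (a, b) = (1/√2, 1/√2), H gives ((a + b)/√2, (a − b)/√2) = (1, 0).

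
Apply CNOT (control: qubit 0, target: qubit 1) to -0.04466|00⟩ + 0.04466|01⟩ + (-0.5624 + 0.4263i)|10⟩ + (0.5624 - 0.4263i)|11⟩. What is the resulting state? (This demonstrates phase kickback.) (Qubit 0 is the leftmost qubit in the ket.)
-0.04466|00⟩ + 0.04466|01⟩ + (0.5624 - 0.4263i)|10⟩ + (-0.5624 + 0.4263i)|11⟩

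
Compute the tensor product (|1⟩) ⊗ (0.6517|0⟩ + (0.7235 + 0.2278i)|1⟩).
0.6517|10⟩ + (0.7235 + 0.2278i)|11⟩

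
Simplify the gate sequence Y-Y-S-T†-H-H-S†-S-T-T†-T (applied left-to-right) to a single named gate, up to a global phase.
S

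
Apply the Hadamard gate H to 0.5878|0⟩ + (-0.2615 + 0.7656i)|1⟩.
(0.2307 + 0.5414i)|0⟩ + (0.6005 - 0.5414i)|1⟩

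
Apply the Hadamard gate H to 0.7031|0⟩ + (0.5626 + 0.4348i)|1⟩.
(0.895 + 0.3075i)|0⟩ + (0.09935 - 0.3075i)|1⟩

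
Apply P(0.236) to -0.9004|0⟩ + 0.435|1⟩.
-0.9004|0⟩ + (0.4229 + 0.1017i)|1⟩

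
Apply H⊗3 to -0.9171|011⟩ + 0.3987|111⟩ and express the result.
-0.1833|000⟩ + 0.1833|001⟩ + 0.1833|010⟩ - 0.1833|011⟩ - 0.4652|100⟩ + 0.4652|101⟩ + 0.4652|110⟩ - 0.4652|111⟩

H⊗3 gives amp(|y⟩) = (1/2√2) Σ_x (−1)^(x·y) amp(|x⟩), where x·y is the number of positions in which both x and y have a 1.
|000⟩: (-0.9171 + 0.3987)/(2√2) = -0.1833
|001⟩: (0.9171 - 0.3987)/(2√2) = 0.1833
|010⟩: (0.9171 - 0.3987)/(2√2) = 0.1833
|011⟩: (-0.9171 + 0.3987)/(2√2) = -0.1833
|100⟩: (-0.9171 - 0.3987)/(2√2) = -0.4652
|101⟩: (0.9171 + 0.3987)/(2√2) = 0.4652
|110⟩: (0.9171 + 0.3987)/(2√2) = 0.4652
|111⟩: (-0.9171 - 0.3987)/(2√2) = -0.4652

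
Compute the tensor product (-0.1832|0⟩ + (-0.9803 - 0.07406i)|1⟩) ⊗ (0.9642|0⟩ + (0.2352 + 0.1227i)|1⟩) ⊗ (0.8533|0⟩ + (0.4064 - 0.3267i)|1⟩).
-0.1507|000⟩ + (-0.07179 + 0.05771i)|001⟩ + (-0.03677 - 0.01918i)|010⟩ + (-0.02485 + 0.004942i)|011⟩ + (-0.8065 - 0.06093i)|100⟩ + (-0.4075 + 0.2798i)|101⟩ + (-0.189 - 0.1175i)|110⟩ + (-0.135 + 0.0164i)|111⟩

amp(|b₁b₂…⟩) = product of the factor amplitudes for bits b₁, b₂, …; only kets whose every factor amplitude is nonzero survive.
|000⟩: (-0.1832)(0.9642)(0.8533) = -0.1507
|001⟩: (-0.1832)(0.9642)(0.4064 - 0.3267i) = (-0.07179 + 0.05771i)
|010⟩: (-0.1832)(0.2352 + 0.1227i)(0.8533) = (-0.03677 - 0.01918i)
|011⟩: (-0.1832)(0.2352 + 0.1227i)(0.4064 - 0.3267i) = (-0.02485 + 0.004942i)
|100⟩: (-0.9803 - 0.07406i)(0.9642)(0.8533) = (-0.8065 - 0.06093i)
|101⟩: (-0.9803 - 0.07406i)(0.9642)(0.4064 - 0.3267i) = (-0.4075 + 0.2798i)
|110⟩: (-0.9803 - 0.07406i)(0.2352 + 0.1227i)(0.8533) = (-0.189 - 0.1175i)
|111⟩: (-0.9803 - 0.07406i)(0.2352 + 0.1227i)(0.4064 - 0.3267i) = (-0.135 + 0.0164i)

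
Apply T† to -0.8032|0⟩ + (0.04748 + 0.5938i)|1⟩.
-0.8032|0⟩ + (0.4535 + 0.3863i)|1⟩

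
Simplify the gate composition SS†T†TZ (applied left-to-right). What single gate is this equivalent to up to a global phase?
Z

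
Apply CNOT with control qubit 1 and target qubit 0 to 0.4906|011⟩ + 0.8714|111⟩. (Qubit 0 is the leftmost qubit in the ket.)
0.8714|011⟩ + 0.4906|111⟩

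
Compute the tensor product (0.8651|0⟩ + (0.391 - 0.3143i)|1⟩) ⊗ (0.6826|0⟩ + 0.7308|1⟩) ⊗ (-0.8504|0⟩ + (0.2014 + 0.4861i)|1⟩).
-0.5022|000⟩ + (0.1189 + 0.2871i)|001⟩ - 0.5376|010⟩ + (0.1273 + 0.3073i)|011⟩ + (-0.227 + 0.1824i)|100⟩ + (0.158 + 0.08653i)|101⟩ + (-0.243 + 0.1953i)|110⟩ + (0.1692 + 0.09264i)|111⟩

amp(|b₁b₂…⟩) = product of the factor amplitudes for bits b₁, b₂, …; only kets whose every factor amplitude is nonzero survive.
|000⟩: (0.8651)(0.6826)(-0.8504) = -0.5022
|001⟩: (0.8651)(0.6826)(0.2014 + 0.4861i) = (0.1189 + 0.2871i)
|010⟩: (0.8651)(0.7308)(-0.8504) = -0.5376
|011⟩: (0.8651)(0.7308)(0.2014 + 0.4861i) = (0.1273 + 0.3073i)
|100⟩: (0.391 - 0.3143i)(0.6826)(-0.8504) = (-0.227 + 0.1824i)
|101⟩: (0.391 - 0.3143i)(0.6826)(0.2014 + 0.4861i) = (0.158 + 0.08653i)
|110⟩: (0.391 - 0.3143i)(0.7308)(-0.8504) = (-0.243 + 0.1953i)
|111⟩: (0.391 - 0.3143i)(0.7308)(0.2014 + 0.4861i) = (0.1692 + 0.09264i)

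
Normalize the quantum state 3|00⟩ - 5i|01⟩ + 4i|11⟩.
0.4243|00⟩ - (1/√2)i|01⟩ + 0.5657i|11⟩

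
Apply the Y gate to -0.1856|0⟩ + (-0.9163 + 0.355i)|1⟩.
(0.355 + 0.9163i)|0⟩ - 0.1856i|1⟩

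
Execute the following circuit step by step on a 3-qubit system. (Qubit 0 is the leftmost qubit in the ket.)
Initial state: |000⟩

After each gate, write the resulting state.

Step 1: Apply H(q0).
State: 1/√2|000⟩ + 1/√2|100⟩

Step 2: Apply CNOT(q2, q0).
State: 1/√2|000⟩ + 1/√2|100⟩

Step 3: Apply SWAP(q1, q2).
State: 1/√2|000⟩ + 1/√2|100⟩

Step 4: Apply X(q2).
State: 1/√2|001⟩ + 1/√2|101⟩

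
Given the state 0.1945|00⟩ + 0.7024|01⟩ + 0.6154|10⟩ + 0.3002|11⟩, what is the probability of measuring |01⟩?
0.4934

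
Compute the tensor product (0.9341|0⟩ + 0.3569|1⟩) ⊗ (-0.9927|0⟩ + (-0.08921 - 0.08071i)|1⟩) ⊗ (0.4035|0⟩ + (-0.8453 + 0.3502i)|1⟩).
-0.3742|000⟩ + (0.7838 - 0.3247i)|001⟩ + (-0.03362 - 0.03042i)|010⟩ + (0.09684 + 0.03455i)|011⟩ - 0.143|100⟩ + (0.2995 - 0.1241i)|101⟩ + (-0.01285 - 0.01162i)|110⟩ + (0.037 + 0.0132i)|111⟩

amp(|b₁b₂…⟩) = product of the factor amplitudes for bits b₁, b₂, …; only kets whose every factor amplitude is nonzero survive.
|000⟩: (0.9341)(-0.9927)(0.4035) = -0.3742
|001⟩: (0.9341)(-0.9927)(-0.8453 + 0.3502i) = (0.7838 - 0.3247i)
|010⟩: (0.9341)(-0.08921 - 0.08071i)(0.4035) = (-0.03362 - 0.03042i)
|011⟩: (0.9341)(-0.08921 - 0.08071i)(-0.8453 + 0.3502i) = (0.09684 + 0.03455i)
|100⟩: (0.3569)(-0.9927)(0.4035) = -0.143
|101⟩: (0.3569)(-0.9927)(-0.8453 + 0.3502i) = (0.2995 - 0.1241i)
|110⟩: (0.3569)(-0.08921 - 0.08071i)(0.4035) = (-0.01285 - 0.01162i)
|111⟩: (0.3569)(-0.08921 - 0.08071i)(-0.8453 + 0.3502i) = (0.037 + 0.0132i)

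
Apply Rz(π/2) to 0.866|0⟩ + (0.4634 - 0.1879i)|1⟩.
(0.6124 - 0.6124i)|0⟩ + (0.4605 + 0.1948i)|1⟩

Rz(π/2) = [[e^(−iθ/2), 0], [0, e^(iθ/2)]] with e^(±iθ/2) = cos(θ/2) ± i·sin(θ/2); θ = π/2, cos(θ/2) ≈ 0.707107, sin(θ/2) ≈ 0.707107.
With a = amp(|0⟩) = 0.866 and b = amp(|1⟩) = (0.4634 - 0.1879i):
new amp(|0⟩) = (0.707107 - 0.707107i)·a = (0.6124 - 0.6124i)
new amp(|1⟩) = (0.707107 + 0.707107i)·b = (0.4605 + 0.1948i)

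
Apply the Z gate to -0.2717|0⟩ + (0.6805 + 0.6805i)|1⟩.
-0.2717|0⟩ + (-0.6805 - 0.6805i)|1⟩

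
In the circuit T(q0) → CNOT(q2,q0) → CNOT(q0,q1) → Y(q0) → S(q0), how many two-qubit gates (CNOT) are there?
2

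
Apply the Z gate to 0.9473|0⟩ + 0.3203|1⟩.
0.9473|0⟩ - 0.3203|1⟩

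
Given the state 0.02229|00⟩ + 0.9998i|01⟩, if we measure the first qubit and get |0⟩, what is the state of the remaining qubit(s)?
0.02229|0⟩ + 0.9998i|1⟩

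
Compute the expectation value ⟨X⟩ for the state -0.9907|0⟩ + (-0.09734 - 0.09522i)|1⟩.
0.1929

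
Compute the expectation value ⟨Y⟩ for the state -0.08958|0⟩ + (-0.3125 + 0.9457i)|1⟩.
-0.1694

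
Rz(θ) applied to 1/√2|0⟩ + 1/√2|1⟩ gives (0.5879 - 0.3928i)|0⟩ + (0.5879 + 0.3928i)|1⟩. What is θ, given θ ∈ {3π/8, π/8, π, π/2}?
3π/8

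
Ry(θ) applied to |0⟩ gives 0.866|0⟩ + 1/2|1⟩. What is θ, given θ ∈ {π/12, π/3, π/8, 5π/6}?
π/3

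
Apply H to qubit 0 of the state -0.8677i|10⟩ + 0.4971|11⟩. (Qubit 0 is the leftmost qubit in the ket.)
-0.6136i|00⟩ + 0.3515|01⟩ + 0.6136i|10⟩ - 0.3515|11⟩

H on qubit 0 mixes each pair of kets that differ only in qubit 0: amplitudes (a, b) of (|…0…⟩, |…1…⟩) become ((a + b)/√2, (a − b)/√2). Kets absent from the input have amplitude 0.
(|00⟩, |10⟩): (a, b) = (0, -0.8677i) → (-0.6136i, 0.6136i)
(|01⟩, |11⟩): (a, b) = (0, 0.4971) → (0.3515, -0.3515)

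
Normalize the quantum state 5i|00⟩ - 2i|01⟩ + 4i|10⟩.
0.7454i|00⟩ - 0.2981i|01⟩ + 0.5963i|10⟩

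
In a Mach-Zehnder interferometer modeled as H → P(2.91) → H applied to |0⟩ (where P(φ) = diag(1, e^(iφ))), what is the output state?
(0.01335 + 0.1148i)|0⟩ + (0.9867 - 0.1148i)|1⟩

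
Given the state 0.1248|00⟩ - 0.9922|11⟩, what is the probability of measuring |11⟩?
0.9845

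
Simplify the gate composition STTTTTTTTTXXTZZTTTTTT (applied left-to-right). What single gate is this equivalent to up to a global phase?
S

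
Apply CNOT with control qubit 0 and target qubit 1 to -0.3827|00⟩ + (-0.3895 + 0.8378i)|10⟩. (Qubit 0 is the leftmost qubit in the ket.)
-0.3827|00⟩ + (-0.3895 + 0.8378i)|11⟩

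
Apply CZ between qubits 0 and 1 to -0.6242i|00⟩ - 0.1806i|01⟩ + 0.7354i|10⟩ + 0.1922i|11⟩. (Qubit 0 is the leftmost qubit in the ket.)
-0.6242i|00⟩ - 0.1806i|01⟩ + 0.7354i|10⟩ - 0.1922i|11⟩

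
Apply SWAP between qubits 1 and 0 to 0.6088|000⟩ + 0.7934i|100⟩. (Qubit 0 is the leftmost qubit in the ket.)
0.6088|000⟩ + 0.7934i|010⟩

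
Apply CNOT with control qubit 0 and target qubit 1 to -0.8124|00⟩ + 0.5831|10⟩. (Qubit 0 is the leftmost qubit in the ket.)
-0.8124|00⟩ + 0.5831|11⟩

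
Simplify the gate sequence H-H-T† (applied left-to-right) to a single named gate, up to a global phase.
T†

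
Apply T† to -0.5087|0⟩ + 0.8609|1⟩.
-0.5087|0⟩ + (0.6087 - 0.6087i)|1⟩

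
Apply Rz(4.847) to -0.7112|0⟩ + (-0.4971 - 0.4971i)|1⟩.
(0.5356 + 0.4679i)|0⟩ + (0.7014 + 0.04728i)|1⟩

Rz(4.847) = [[e^(−iθ/2), 0], [0, e^(iθ/2)]] with e^(±iθ/2) = cos(θ/2) ± i·sin(θ/2); θ = 4.847, cos(θ/2) ≈ -0.753062, sin(θ/2) ≈ 0.65795.
With a = amp(|0⟩) = -0.7112 and b = amp(|1⟩) = (-0.4971 - 0.4971i):
new amp(|0⟩) = (-0.753062 - 0.65795i)·a = (0.5356 + 0.4679i)
new amp(|1⟩) = (-0.753062 + 0.65795i)·b = (0.7014 + 0.04728i)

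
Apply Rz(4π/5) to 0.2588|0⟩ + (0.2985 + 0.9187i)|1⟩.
(0.07997 - 0.2461i)|0⟩ + (-0.7815 + 0.5678i)|1⟩

Rz(4π/5) = [[e^(−iθ/2), 0], [0, e^(iθ/2)]] with e^(±iθ/2) = cos(θ/2) ± i·sin(θ/2); θ = 4π/5, cos(θ/2) ≈ 0.309017, sin(θ/2) ≈ 0.951057.
With a = amp(|0⟩) = 0.2588 and b = amp(|1⟩) = (0.2985 + 0.9187i):
new amp(|0⟩) = (0.309017 - 0.951057i)·a = (0.07997 - 0.2461i)
new amp(|1⟩) = (0.309017 + 0.951057i)·b = (-0.7815 + 0.5678i)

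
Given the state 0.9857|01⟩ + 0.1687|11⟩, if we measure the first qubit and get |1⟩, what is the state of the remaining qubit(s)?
|1⟩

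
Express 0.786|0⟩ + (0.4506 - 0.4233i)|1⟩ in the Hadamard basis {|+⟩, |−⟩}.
(0.8744 - 0.2993i)|+⟩ + (0.2372 + 0.2993i)|−⟩

With |ψ⟩ = α|0⟩ + β|1⟩, the Hadamard-basis coefficients are ⟨+|ψ⟩ = (α + β)/√2 and ⟨−|ψ⟩ = (α − β)/√2.
Here α = 0.786, β = (0.4506 - 0.4233i): (α + β)/√2 = (0.8744 - 0.2993i), (α − β)/√2 = (0.2372 + 0.2993i).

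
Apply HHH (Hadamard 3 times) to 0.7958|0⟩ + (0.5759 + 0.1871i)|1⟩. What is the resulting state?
(0.9699 + 0.1323i)|0⟩ + (0.1555 - 0.1323i)|1⟩

H² = I, so H^3 = H: a single Hadamard. With (a, b) = (0.7958, (0.5759 + 0.1871i)), H gives ((a + b)/√2, (a − b)/√2) = ((0.9699 + 0.1323i), (0.1555 - 0.1323i)).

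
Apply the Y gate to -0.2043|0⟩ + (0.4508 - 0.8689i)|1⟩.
(-0.8689 - 0.4508i)|0⟩ - 0.2043i|1⟩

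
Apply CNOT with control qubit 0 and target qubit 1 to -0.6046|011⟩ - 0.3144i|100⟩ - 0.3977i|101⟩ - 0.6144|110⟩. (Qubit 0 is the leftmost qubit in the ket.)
-0.6046|011⟩ - 0.6144|100⟩ - 0.3144i|110⟩ - 0.3977i|111⟩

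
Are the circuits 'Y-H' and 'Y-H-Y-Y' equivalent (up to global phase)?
Yes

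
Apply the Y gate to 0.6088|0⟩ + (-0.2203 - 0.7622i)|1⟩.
(-0.7622 + 0.2203i)|0⟩ + 0.6088i|1⟩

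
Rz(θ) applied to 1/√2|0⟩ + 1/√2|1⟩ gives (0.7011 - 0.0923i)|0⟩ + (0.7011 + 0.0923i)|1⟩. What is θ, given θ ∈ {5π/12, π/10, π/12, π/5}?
π/12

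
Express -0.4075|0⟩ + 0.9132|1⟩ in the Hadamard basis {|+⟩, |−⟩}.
0.3576|+⟩ - 0.9339|−⟩

With |ψ⟩ = α|0⟩ + β|1⟩, the Hadamard-basis coefficients are ⟨+|ψ⟩ = (α + β)/√2 and ⟨−|ψ⟩ = (α − β)/√2.
Here α = -0.4075, β = 0.9132: (α + β)/√2 = 0.3576, (α − β)/√2 = -0.9339.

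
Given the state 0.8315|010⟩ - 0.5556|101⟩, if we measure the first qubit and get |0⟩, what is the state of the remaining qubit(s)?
|10⟩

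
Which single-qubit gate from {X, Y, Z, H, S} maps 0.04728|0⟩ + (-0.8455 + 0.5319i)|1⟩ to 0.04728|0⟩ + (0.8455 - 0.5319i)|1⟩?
Z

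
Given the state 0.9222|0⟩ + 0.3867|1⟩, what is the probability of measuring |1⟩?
0.1495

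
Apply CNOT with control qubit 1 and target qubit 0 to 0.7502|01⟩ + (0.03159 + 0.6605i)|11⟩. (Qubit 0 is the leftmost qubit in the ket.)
(0.03159 + 0.6605i)|01⟩ + 0.7502|11⟩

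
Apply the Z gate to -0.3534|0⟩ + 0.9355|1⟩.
-0.3534|0⟩ - 0.9355|1⟩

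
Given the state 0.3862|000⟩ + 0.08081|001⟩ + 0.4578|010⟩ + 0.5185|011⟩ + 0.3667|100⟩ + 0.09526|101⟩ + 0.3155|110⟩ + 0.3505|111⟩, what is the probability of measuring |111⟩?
0.1229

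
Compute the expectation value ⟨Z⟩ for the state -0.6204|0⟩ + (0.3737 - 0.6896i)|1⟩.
-0.2303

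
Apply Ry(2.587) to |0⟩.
0.2738|0⟩ + 0.9618|1⟩

Ry(2.587) = [[cos(θ/2), −sin(θ/2)], [sin(θ/2), cos(θ/2)]]; θ = 2.587, cos(θ/2) ≈ 0.273756, sin(θ/2) ≈ 0.961799.
With a = amp(|0⟩) = 1 and b = amp(|1⟩) = 0:
new amp(|0⟩) = (0.273756)·a + (-0.961799)·b = 0.2738
new amp(|1⟩) = (0.961799)·a + (0.273756)·b = 0.9618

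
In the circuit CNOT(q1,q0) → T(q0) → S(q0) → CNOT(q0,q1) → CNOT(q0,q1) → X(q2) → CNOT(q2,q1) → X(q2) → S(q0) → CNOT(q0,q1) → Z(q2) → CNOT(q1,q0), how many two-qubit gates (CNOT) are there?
6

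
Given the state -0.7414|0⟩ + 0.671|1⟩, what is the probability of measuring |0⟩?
0.5497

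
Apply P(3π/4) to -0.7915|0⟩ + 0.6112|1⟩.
-0.7915|0⟩ + (-0.4322 + 0.4322i)|1⟩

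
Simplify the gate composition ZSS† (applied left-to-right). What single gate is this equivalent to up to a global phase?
Z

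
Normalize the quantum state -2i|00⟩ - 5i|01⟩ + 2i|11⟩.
-0.3482i|00⟩ - 0.8704i|01⟩ + 0.3482i|11⟩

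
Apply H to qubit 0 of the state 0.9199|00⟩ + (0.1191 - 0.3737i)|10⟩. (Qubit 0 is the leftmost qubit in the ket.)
(0.7347 - 0.2642i)|00⟩ + (0.5663 + 0.2642i)|10⟩

H on qubit 0 mixes each pair of kets that differ only in qubit 0: amplitudes (a, b) of (|…0…⟩, |…1…⟩) become ((a + b)/√2, (a − b)/√2). Kets absent from the input have amplitude 0.
(|00⟩, |10⟩): (a, b) = (0.9199, (0.1191 - 0.3737i)) → ((0.7347 - 0.2642i), (0.5663 + 0.2642i))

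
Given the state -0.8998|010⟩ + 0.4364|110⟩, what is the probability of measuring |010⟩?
0.8096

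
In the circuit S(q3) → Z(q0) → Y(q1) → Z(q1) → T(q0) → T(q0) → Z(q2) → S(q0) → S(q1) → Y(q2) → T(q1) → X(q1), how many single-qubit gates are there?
12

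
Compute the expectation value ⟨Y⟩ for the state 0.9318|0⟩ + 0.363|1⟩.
0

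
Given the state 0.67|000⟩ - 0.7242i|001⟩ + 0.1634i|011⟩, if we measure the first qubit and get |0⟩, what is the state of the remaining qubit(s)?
0.67|00⟩ - 0.7242i|01⟩ + 0.1634i|11⟩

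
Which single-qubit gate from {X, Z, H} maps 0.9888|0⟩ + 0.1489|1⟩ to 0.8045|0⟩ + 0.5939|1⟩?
H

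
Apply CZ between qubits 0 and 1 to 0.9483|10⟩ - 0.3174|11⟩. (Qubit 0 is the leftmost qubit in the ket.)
0.9483|10⟩ + 0.3174|11⟩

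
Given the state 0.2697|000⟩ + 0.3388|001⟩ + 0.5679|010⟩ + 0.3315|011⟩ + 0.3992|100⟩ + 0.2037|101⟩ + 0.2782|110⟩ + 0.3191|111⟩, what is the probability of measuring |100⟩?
0.1594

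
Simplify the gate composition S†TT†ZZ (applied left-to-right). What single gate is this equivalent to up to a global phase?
S†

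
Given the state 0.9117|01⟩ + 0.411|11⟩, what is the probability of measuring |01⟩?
0.8312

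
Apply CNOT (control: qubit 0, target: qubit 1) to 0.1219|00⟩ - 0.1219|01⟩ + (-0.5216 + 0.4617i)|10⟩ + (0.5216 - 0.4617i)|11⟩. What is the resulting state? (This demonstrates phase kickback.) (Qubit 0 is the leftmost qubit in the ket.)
0.1219|00⟩ - 0.1219|01⟩ + (0.5216 - 0.4617i)|10⟩ + (-0.5216 + 0.4617i)|11⟩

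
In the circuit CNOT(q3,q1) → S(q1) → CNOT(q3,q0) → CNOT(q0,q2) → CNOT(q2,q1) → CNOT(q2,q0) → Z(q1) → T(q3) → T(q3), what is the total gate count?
9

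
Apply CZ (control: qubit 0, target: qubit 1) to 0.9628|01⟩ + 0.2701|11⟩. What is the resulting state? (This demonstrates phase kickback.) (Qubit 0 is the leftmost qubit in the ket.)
0.9628|01⟩ - 0.2701|11⟩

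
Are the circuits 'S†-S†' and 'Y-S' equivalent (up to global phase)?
No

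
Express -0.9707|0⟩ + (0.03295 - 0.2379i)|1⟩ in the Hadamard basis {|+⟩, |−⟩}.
(-0.6631 - 0.1682i)|+⟩ + (-0.7097 + 0.1682i)|−⟩

With |ψ⟩ = α|0⟩ + β|1⟩, the Hadamard-basis coefficients are ⟨+|ψ⟩ = (α + β)/√2 and ⟨−|ψ⟩ = (α − β)/√2.
Here α = -0.9707, β = (0.03295 - 0.2379i): (α + β)/√2 = (-0.6631 - 0.1682i), (α − β)/√2 = (-0.7097 + 0.1682i).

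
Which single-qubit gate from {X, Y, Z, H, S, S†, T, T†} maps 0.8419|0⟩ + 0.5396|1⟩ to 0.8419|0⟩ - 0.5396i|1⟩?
S†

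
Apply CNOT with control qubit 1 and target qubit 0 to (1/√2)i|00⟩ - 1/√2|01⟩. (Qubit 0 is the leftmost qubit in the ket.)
(1/√2)i|00⟩ - 1/√2|11⟩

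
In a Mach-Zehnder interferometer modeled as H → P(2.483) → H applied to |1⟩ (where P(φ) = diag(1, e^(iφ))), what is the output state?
(0.8954 - 0.306i)|0⟩ + (0.1046 + 0.306i)|1⟩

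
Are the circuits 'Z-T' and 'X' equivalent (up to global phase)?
No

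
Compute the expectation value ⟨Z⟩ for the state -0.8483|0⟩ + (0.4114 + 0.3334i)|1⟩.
0.4392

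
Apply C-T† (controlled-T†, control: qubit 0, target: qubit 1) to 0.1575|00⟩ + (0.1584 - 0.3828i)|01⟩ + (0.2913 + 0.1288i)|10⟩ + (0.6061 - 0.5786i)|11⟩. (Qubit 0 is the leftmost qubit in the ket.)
0.1575|00⟩ + (0.1584 - 0.3828i)|01⟩ + (0.2913 + 0.1288i)|10⟩ + (0.01945 - 0.8377i)|11⟩

C-T† leaves the control-|0⟩ kets |00⟩, |01⟩ unchanged and applies T† to qubit 1 on the control-|1⟩ pair (|10⟩, |11⟩).
T† = [[1, 0], [0, (1/√2 - (1/√2)i)]].
With a = amp(|10⟩) = (0.2913 + 0.1288i) and b = amp(|11⟩) = (0.6061 - 0.5786i):
new amp(|10⟩) = (1)·a = (0.2913 + 0.1288i)
new amp(|11⟩) = (1/√2 - (1/√2)i)·b = (0.01945 - 0.8377i)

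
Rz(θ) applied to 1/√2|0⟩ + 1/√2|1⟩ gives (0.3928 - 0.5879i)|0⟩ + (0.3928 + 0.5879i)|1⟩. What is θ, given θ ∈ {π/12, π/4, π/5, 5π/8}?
5π/8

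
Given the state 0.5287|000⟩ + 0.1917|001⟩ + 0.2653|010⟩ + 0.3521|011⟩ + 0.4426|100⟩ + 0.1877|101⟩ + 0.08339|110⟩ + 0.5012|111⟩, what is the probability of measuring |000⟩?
0.2795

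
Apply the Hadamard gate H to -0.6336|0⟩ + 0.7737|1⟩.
0.09907|0⟩ - 0.9951|1⟩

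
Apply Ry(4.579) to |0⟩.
-0.6584|0⟩ + 0.7527|1⟩

Ry(4.579) = [[cos(θ/2), −sin(θ/2)], [sin(θ/2), cos(θ/2)]]; θ = 4.579, cos(θ/2) ≈ -0.65841, sin(θ/2) ≈ 0.75266.
With a = amp(|0⟩) = 1 and b = amp(|1⟩) = 0:
new amp(|0⟩) = (-0.65841)·a + (-0.75266)·b = -0.6584
new amp(|1⟩) = (0.75266)·a + (-0.65841)·b = 0.7527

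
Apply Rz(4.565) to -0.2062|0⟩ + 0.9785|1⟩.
(0.1347 + 0.1561i)|0⟩ + (-0.6391 + 0.741i)|1⟩

Rz(4.565) = [[e^(−iθ/2), 0], [0, e^(iθ/2)]] with e^(±iθ/2) = cos(θ/2) ± i·sin(θ/2); θ = 4.565, cos(θ/2) ≈ -0.653125, sin(θ/2) ≈ 0.75725.
With a = amp(|0⟩) = -0.2062 and b = amp(|1⟩) = 0.9785:
new amp(|0⟩) = (-0.653125 - 0.75725i)·a = (0.1347 + 0.1561i)
new amp(|1⟩) = (-0.653125 + 0.75725i)·b = (-0.6391 + 0.741i)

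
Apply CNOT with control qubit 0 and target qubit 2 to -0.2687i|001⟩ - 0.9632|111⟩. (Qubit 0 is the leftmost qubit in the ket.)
-0.2687i|001⟩ - 0.9632|110⟩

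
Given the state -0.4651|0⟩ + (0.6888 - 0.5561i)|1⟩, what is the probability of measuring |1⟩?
0.7837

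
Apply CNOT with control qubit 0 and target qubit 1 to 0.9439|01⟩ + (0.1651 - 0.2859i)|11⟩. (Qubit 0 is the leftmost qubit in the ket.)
0.9439|01⟩ + (0.1651 - 0.2859i)|10⟩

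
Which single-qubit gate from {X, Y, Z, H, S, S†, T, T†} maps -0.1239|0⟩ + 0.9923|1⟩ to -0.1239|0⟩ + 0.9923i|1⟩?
S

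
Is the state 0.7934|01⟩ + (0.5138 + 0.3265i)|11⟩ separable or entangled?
Separable

Writing the state as a|00⟩ + b|01⟩ + c|10⟩ + d|11⟩, it is a product state iff ad − bc = 0.
Here (a, b, c, d) = (0, 0.7934, 0, (0.5138 + 0.3265i)): ad − bc = (0)(0.5138 + 0.3265i) − (0.7934)(0) = 0, so the state is separable.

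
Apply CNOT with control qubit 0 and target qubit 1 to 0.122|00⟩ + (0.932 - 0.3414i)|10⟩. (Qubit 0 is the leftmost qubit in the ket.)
0.122|00⟩ + (0.932 - 0.3414i)|11⟩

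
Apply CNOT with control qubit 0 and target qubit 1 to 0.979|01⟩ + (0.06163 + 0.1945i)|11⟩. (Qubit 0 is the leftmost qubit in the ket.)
0.979|01⟩ + (0.06163 + 0.1945i)|10⟩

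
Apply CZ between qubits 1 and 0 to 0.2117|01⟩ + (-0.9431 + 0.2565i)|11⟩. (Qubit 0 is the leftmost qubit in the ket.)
0.2117|01⟩ + (0.9431 - 0.2565i)|11⟩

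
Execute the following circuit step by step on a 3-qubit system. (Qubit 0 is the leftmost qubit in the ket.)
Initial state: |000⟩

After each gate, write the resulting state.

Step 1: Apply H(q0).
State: 1/√2|000⟩ + 1/√2|100⟩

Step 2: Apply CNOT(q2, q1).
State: 1/√2|000⟩ + 1/√2|100⟩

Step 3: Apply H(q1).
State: 1/2|000⟩ + 1/2|010⟩ + 1/2|100⟩ + 1/2|110⟩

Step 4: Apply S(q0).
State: 1/2|000⟩ + 1/2|010⟩ + (1/2)i|100⟩ + (1/2)i|110⟩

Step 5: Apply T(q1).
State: 1/2|000⟩ + (1/√8 + (1/√8)i)|010⟩ + (1/2)i|100⟩ + (-1/√8 + (1/√8)i)|110⟩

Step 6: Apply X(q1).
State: (1/√8 + (1/√8)i)|000⟩ + 1/2|010⟩ + (-1/√8 + (1/√8)i)|100⟩ + (1/2)i|110⟩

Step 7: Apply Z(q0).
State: (1/√8 + (1/√8)i)|000⟩ + 1/2|010⟩ + (1/√8 - (1/√8)i)|100⟩ - (1/2)i|110⟩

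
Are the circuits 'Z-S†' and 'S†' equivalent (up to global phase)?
No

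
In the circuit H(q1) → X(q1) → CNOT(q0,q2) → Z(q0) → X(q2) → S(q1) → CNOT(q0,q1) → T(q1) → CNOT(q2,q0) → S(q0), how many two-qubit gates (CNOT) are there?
3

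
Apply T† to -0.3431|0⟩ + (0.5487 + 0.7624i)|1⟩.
-0.3431|0⟩ + (0.9271 + 0.1511i)|1⟩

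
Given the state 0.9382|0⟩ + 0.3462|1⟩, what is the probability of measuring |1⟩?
0.1199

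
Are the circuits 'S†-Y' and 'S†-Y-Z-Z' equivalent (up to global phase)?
Yes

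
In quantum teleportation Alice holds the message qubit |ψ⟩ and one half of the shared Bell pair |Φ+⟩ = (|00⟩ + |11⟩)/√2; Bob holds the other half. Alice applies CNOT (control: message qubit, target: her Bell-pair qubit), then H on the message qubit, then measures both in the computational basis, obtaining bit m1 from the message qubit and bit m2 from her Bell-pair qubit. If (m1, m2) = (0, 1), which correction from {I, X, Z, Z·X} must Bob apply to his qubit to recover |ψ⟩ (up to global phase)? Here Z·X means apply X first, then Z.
X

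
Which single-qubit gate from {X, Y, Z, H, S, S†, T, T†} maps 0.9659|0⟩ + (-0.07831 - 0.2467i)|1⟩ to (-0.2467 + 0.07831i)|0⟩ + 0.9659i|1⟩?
Y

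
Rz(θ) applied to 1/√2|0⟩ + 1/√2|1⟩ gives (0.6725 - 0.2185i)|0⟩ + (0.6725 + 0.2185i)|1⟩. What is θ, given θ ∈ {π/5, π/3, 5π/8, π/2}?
π/5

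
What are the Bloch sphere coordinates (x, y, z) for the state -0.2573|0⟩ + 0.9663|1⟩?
(-0.4973, 0, -0.8675)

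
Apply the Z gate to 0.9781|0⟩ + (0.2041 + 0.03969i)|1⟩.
0.9781|0⟩ + (-0.2041 - 0.03969i)|1⟩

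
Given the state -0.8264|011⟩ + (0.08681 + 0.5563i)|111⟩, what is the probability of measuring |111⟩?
0.317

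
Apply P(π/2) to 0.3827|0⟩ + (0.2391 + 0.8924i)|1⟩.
0.3827|0⟩ + (-0.8924 + 0.2391i)|1⟩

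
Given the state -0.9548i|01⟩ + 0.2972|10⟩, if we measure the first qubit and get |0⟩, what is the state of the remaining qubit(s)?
-i|1⟩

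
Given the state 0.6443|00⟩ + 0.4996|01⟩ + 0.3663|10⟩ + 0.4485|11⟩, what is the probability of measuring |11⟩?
0.2012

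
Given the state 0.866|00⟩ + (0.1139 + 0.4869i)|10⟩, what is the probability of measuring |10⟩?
0.25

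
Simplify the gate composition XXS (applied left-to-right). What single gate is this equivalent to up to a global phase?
S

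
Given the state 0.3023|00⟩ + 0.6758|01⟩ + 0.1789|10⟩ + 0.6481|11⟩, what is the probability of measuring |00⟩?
0.09139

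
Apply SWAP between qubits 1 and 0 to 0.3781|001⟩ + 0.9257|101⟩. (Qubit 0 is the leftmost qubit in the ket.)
0.3781|001⟩ + 0.9257|011⟩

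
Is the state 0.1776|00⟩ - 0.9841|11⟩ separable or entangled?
Entangled

Writing the state as a|00⟩ + b|01⟩ + c|10⟩ + d|11⟩, it is a product state iff ad − bc = 0.
Here (a, b, c, d) = (0.1776, 0, 0, -0.9841): ad − bc = (0.1776)(-0.9841) − (0)(0) = -0.1748 ≠ 0, so the state is entangled.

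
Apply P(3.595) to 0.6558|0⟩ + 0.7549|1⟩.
0.6558|0⟩ + (-0.6786 - 0.3307i)|1⟩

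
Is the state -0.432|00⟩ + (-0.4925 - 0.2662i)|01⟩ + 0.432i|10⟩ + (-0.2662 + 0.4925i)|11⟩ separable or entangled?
Separable

Writing the state as a|00⟩ + b|01⟩ + c|10⟩ + d|11⟩, it is a product state iff ad − bc = 0.
Here (a, b, c, d) = (-0.432, (-0.4925 - 0.2662i), 0.432i, (-0.2662 + 0.4925i)): ad − bc = (-0.432)(-0.2662 + 0.4925i) − (-0.4925 - 0.2662i)(0.432i) = 0, so the state is separable.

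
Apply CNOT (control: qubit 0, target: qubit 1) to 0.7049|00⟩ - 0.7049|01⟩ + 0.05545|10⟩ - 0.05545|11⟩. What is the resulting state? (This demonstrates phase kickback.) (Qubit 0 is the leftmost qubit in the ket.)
0.7049|00⟩ - 0.7049|01⟩ - 0.05545|10⟩ + 0.05545|11⟩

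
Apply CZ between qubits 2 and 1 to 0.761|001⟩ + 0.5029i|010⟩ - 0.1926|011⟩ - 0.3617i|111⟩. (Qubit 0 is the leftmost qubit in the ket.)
0.761|001⟩ + 0.5029i|010⟩ + 0.1926|011⟩ + 0.3617i|111⟩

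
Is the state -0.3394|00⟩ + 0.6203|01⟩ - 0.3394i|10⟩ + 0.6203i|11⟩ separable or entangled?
Separable

Writing the state as a|00⟩ + b|01⟩ + c|10⟩ + d|11⟩, it is a product state iff ad − bc = 0.
Here (a, b, c, d) = (-0.3394, 0.6203, -0.3394i, 0.6203i): ad − bc = (-0.3394)(0.6203i) − (0.6203)(-0.3394i) = 0, so the state is separable.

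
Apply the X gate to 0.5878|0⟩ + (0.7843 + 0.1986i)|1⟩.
(0.7843 + 0.1986i)|0⟩ + 0.5878|1⟩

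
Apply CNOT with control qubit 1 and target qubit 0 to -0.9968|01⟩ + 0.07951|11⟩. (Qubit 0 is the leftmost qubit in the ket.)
0.07951|01⟩ - 0.9968|11⟩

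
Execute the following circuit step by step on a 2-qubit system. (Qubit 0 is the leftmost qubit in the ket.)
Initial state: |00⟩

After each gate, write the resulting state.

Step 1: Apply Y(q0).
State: i|10⟩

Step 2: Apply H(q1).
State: (1/√2)i|10⟩ + (1/√2)i|11⟩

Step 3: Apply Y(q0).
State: 1/√2|00⟩ + 1/√2|01⟩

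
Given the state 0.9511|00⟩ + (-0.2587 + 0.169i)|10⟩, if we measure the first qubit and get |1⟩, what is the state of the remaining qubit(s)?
(-0.8372 + 0.5469i)|0⟩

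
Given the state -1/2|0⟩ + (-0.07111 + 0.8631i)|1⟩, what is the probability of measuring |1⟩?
0.75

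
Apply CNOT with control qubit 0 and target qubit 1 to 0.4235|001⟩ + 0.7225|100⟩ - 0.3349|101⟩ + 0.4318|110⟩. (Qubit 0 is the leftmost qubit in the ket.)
0.4235|001⟩ + 0.4318|100⟩ + 0.7225|110⟩ - 0.3349|111⟩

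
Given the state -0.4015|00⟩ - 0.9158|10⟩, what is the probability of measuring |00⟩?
0.1612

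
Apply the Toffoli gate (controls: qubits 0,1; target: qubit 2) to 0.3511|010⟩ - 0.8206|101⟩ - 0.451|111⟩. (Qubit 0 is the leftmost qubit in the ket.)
0.3511|010⟩ - 0.8206|101⟩ - 0.451|110⟩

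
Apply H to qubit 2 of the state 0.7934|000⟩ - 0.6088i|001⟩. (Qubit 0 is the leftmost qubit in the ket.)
(0.561 - 0.4305i)|000⟩ + (0.561 + 0.4305i)|001⟩

H on qubit 2 mixes each pair of kets that differ only in qubit 2: amplitudes (a, b) of (|…0…⟩, |…1…⟩) become ((a + b)/√2, (a − b)/√2). Kets absent from the input have amplitude 0.
(|000⟩, |001⟩): (a, b) = (0.7934, -0.6088i) → ((0.561 - 0.4305i), (0.561 + 0.4305i))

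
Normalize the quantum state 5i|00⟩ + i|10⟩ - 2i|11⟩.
0.9129i|00⟩ + 0.1826i|10⟩ - 0.3651i|11⟩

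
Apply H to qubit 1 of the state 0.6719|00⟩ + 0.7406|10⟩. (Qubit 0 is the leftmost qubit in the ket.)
0.4751|00⟩ + 0.4751|01⟩ + 0.5237|10⟩ + 0.5237|11⟩

H on qubit 1 mixes each pair of kets that differ only in qubit 1: amplitudes (a, b) of (|…0…⟩, |…1…⟩) become ((a + b)/√2, (a − b)/√2). Kets absent from the input have amplitude 0.
(|00⟩, |01⟩): (a, b) = (0.6719, 0) → (0.4751, 0.4751)
(|10⟩, |11⟩): (a, b) = (0.7406, 0) → (0.5237, 0.5237)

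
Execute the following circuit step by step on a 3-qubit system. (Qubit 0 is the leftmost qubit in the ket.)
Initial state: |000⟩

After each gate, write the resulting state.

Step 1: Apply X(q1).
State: |010⟩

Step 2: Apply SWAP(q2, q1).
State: |001⟩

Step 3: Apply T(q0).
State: |001⟩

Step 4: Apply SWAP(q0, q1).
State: |001⟩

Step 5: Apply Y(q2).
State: -i|000⟩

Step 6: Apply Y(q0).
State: |100⟩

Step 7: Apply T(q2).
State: |100⟩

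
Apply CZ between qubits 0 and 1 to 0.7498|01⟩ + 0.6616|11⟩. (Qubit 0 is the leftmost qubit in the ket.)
0.7498|01⟩ - 0.6616|11⟩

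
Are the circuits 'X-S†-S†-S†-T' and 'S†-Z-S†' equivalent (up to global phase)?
No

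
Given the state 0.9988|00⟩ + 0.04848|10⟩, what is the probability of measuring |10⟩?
0.00235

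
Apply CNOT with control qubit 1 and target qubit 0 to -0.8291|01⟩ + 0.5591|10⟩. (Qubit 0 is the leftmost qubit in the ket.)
0.5591|10⟩ - 0.8291|11⟩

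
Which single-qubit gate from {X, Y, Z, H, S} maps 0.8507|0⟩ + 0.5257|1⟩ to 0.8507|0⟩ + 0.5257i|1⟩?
S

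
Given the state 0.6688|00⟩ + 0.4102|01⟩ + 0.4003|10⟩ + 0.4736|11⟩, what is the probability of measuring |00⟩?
0.4473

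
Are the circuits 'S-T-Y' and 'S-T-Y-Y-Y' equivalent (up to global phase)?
Yes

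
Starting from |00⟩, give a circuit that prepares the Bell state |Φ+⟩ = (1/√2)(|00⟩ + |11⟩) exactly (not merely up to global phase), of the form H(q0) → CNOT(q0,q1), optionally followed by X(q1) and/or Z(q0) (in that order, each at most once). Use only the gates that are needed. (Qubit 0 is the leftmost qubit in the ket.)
H(q0) → CNOT(q0,q1)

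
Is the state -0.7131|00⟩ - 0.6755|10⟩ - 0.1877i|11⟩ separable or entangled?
Entangled

Writing the state as a|00⟩ + b|01⟩ + c|10⟩ + d|11⟩, it is a product state iff ad − bc = 0.
Here (a, b, c, d) = (-0.7131, 0, -0.6755, -0.1877i): ad − bc = (-0.7131)(-0.1877i) − (0)(-0.6755) = 0.1338i ≠ 0, so the state is entangled.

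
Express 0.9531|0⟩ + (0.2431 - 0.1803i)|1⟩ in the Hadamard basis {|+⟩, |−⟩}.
(0.8458 - 0.1275i)|+⟩ + (0.502 + 0.1275i)|−⟩

With |ψ⟩ = α|0⟩ + β|1⟩, the Hadamard-basis coefficients are ⟨+|ψ⟩ = (α + β)/√2 and ⟨−|ψ⟩ = (α − β)/√2.
Here α = 0.9531, β = (0.2431 - 0.1803i): (α + β)/√2 = (0.8458 - 0.1275i), (α − β)/√2 = (0.502 + 0.1275i).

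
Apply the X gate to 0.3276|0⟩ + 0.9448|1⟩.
0.9448|0⟩ + 0.3276|1⟩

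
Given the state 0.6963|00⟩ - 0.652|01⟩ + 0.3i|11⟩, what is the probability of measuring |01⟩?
0.4251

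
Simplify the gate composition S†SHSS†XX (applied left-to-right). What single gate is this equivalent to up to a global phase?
H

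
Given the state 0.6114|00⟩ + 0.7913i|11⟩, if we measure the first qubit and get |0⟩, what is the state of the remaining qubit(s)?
|0⟩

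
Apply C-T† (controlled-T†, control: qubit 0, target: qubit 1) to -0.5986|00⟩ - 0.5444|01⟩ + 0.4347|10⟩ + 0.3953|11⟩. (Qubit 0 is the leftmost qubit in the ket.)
-0.5986|00⟩ - 0.5444|01⟩ + 0.4347|10⟩ + (0.2795 - 0.2795i)|11⟩

C-T† leaves the control-|0⟩ kets |00⟩, |01⟩ unchanged and applies T† to qubit 1 on the control-|1⟩ pair (|10⟩, |11⟩).
T† = [[1, 0], [0, (1/√2 - (1/√2)i)]].
With a = amp(|10⟩) = 0.4347 and b = amp(|11⟩) = 0.3953:
new amp(|10⟩) = (1)·a = 0.4347
new amp(|11⟩) = (1/√2 - (1/√2)i)·b = (0.2795 - 0.2795i)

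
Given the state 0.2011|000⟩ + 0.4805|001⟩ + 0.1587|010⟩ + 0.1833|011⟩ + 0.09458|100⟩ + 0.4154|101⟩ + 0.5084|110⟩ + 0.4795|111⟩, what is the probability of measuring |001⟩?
0.2309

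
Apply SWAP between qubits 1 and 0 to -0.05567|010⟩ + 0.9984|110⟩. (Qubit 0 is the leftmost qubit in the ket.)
-0.05567|100⟩ + 0.9984|110⟩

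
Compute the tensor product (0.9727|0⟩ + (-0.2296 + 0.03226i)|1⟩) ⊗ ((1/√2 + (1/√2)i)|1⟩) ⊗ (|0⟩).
(0.6878 + 0.6878i)|010⟩ + (-0.1852 - 0.1395i)|110⟩

amp(|b₁b₂…⟩) = product of the factor amplitudes for bits b₁, b₂, …; only kets whose every factor amplitude is nonzero survive.
|010⟩: (0.9727)(1/√2 + (1/√2)i)(1) = (0.6878 + 0.6878i)
|110⟩: (-0.2296 + 0.03226i)(1/√2 + (1/√2)i)(1) = (-0.1852 - 0.1395i)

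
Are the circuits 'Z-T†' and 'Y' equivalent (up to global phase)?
No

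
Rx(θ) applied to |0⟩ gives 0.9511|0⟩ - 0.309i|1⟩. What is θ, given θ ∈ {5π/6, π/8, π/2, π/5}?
π/5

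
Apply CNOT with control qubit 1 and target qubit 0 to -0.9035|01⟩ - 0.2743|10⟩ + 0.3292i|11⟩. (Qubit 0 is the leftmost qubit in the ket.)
0.3292i|01⟩ - 0.2743|10⟩ - 0.9035|11⟩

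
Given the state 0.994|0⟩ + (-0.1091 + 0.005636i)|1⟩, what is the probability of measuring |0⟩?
0.988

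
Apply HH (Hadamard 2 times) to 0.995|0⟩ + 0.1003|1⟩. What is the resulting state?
0.995|0⟩ + 0.1003|1⟩

H² = I, so an even number of Hadamards cancels: H^2 = I and the state is unchanged.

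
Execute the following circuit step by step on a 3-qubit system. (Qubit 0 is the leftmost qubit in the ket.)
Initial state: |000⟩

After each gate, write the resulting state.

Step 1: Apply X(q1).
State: |010⟩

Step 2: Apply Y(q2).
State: i|011⟩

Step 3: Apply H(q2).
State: (1/√2)i|010⟩ - (1/√2)i|011⟩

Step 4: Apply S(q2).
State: (1/√2)i|010⟩ + 1/√2|011⟩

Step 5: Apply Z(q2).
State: (1/√2)i|010⟩ - 1/√2|011⟩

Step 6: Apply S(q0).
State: (1/√2)i|010⟩ - 1/√2|011⟩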